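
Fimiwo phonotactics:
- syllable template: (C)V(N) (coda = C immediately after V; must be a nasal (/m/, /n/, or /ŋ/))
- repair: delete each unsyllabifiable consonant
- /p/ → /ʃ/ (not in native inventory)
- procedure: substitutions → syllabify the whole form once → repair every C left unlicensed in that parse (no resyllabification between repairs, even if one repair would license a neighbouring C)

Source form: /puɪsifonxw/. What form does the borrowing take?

ʃuɪsifon

Substitution: /p/ → /ʃ/, giving /ʃuɪsifonxw/.
Syllabifying with onset maximization leaves /x/, /w/ stranded (only a nasal (/m/, /n/, or /ŋ/) is licensed in coda position; onsets are limited to one consonant).
Deleting the stranded consonants removes /x/, /w/.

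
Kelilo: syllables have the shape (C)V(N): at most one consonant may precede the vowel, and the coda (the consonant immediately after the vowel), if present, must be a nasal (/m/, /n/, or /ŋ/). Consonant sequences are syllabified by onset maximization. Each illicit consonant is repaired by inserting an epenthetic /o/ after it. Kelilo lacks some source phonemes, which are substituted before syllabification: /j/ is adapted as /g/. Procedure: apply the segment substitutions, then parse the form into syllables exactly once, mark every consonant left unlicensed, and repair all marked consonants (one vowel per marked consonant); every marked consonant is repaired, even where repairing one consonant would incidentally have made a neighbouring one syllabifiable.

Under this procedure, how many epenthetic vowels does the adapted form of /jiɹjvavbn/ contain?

5

After substitution the input is /giɹgvavbn/.
The unsyllabifiable consonants are /ɹ/, /g/, /v/, /b/, /n/; each receives one epenthetic vowel.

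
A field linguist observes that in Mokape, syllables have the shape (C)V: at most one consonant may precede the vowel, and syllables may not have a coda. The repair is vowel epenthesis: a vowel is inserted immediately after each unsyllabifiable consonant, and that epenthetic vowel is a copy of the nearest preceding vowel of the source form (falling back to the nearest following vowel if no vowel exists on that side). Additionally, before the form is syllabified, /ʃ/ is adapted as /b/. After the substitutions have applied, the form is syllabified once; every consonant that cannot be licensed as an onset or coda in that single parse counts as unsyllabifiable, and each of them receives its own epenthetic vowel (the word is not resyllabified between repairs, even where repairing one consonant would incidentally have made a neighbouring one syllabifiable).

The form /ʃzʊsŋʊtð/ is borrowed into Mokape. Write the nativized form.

Substitution: /ʃ/ → /b/, giving /bzʊsŋʊtð/.
The consonants /b/, /s/, /t/, /ð/ cannot be parsed into a legal (C)V syllable (no codas are permitted; onsets are limited to one consonant).
Each unlicensed consonant becomes the onset of a new syllable: /b/ → /bʊ/, /s/ → /sʊ/, /t/ → /tʊ/, /ð/ → /ðʊ/.

bʊzʊsʊŋʊtʊðʊ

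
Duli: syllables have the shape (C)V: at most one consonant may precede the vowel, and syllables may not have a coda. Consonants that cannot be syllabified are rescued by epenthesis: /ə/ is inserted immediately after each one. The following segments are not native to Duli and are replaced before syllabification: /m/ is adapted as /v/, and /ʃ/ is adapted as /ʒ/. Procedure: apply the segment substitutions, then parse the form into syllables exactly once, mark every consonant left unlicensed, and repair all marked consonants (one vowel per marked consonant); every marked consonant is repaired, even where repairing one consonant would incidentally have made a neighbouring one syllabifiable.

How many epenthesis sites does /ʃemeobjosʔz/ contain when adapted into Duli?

After substitution the input is /ʒeveobjosʔz/.
The unsyllabifiable consonants are /b/, /s/, /ʔ/, /z/; each receives one epenthetic vowel.

4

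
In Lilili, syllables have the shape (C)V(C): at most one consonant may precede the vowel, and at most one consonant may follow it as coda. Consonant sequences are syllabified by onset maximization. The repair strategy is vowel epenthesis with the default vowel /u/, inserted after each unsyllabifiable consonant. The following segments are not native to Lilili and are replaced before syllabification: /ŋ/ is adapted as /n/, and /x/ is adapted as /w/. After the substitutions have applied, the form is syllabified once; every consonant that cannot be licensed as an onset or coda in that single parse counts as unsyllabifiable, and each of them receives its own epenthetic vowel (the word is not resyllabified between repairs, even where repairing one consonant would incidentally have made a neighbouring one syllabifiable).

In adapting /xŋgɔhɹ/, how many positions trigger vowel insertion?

After substitution the input is /wngɔhɹ/.
The unsyllabifiable consonants are /w/, /n/, /ɹ/; each receives one epenthetic vowel.

3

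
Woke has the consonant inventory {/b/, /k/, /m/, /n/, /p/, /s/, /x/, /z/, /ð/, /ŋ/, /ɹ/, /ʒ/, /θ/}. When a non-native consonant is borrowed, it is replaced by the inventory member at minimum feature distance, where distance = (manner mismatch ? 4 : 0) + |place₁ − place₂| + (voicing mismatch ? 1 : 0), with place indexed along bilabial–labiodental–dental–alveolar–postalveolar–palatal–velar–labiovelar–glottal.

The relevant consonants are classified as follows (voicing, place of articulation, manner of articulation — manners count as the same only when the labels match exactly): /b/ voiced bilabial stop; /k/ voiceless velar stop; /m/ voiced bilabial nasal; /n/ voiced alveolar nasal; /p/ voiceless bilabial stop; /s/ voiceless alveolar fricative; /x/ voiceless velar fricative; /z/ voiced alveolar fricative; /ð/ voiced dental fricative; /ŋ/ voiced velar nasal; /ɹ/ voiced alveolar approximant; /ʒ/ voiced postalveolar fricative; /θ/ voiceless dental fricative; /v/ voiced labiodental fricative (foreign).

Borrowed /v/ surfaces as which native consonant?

ð

/ð/ is closest: same manner (fricative), place distance 1 (labiodental→dental), same voicing; total 1. Next closest is /z/ at distance 2.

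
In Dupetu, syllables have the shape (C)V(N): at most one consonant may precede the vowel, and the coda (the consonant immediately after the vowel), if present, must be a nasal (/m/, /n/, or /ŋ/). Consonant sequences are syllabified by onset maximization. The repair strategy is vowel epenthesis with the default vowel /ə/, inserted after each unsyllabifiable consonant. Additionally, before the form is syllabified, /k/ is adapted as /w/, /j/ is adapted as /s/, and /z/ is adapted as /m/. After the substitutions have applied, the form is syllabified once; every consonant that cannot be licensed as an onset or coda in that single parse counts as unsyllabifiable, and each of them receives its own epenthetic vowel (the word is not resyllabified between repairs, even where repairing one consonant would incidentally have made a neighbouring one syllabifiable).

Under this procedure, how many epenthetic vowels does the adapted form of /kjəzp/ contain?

2

After substitution the input is /wsəmp/.
The unsyllabifiable consonants are /w/, /p/; each receives one epenthetic vowel.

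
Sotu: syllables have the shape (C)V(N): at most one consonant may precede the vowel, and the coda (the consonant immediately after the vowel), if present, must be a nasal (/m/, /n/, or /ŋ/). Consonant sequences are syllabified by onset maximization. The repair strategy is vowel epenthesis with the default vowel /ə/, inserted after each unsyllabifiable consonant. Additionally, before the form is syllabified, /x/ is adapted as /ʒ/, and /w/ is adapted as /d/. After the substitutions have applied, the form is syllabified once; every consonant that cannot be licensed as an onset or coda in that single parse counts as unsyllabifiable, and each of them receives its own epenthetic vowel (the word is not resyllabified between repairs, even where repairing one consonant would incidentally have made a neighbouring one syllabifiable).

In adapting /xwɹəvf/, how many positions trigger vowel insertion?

4

After substitution the input is /ʒdɹəvf/.
The unsyllabifiable consonants are /ʒ/, /d/, /v/, /f/; each receives one epenthetic vowel.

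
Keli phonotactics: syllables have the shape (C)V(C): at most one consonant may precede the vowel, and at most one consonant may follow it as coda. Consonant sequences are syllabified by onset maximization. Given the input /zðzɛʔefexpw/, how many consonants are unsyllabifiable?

The consonants /z/, /ð/, /p/, /w/ cannot be parsed into a legal (C)V(C) syllable (at most one coda consonant is licensed; onsets are limited to one consonant).

4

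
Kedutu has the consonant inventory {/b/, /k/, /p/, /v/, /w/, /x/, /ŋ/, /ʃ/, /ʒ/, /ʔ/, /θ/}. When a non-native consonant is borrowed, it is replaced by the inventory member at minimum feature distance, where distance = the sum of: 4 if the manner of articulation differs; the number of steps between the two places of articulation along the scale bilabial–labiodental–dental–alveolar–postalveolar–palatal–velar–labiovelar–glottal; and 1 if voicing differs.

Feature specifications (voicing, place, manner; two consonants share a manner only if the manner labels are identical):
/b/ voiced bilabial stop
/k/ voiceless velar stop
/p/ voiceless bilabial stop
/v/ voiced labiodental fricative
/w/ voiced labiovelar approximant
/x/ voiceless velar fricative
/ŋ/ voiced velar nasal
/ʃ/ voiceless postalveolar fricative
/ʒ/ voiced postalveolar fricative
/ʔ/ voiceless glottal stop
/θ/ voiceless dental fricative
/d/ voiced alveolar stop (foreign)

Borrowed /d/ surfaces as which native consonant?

b

/b/ is closest: same manner (stop), place distance 3 (alveolar→bilabial), same voicing; total 3. Next closest is /k/ at distance 4.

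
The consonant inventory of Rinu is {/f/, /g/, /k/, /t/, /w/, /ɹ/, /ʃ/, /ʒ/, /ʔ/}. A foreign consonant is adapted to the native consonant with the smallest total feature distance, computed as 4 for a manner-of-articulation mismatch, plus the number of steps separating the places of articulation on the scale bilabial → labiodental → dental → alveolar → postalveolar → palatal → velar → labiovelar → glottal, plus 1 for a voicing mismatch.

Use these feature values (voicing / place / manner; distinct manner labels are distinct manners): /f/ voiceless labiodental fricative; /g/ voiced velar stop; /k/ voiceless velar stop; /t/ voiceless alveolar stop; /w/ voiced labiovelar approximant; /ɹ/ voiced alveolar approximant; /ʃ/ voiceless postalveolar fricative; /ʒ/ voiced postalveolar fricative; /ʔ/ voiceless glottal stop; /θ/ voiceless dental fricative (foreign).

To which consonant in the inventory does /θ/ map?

f

/f/ is closest: same manner (fricative), place distance 1 (dental→labiodental), same voicing; total 1. Next closest is /ʃ/ at distance 2.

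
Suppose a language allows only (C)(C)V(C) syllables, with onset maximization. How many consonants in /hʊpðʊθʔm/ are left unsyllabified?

2

The consonants /ʔ/, /m/ cannot be parsed into a legal (C)(C)V(C) syllable (at most one coda consonant is licensed; onsets may contain at most 2 consonants).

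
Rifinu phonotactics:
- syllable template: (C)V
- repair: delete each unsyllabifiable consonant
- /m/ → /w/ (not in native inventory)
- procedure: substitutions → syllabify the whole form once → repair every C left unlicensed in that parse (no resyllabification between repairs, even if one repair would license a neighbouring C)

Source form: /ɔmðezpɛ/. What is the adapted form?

ɔðepɛ

Substitution: /m/ → /w/, giving /ɔwðezpɛ/.
Under (C)V, the unsyllabifiable consonants are /w/, /z/ (no codas are permitted; onsets are limited to one consonant).
Each unlicensed consonant is deleted: /w/, /z/.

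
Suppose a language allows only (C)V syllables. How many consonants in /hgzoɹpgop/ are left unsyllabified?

Under (C)V, the unsyllabifiable consonants are /h/, /g/, /ɹ/, /p/, /p/ (no codas are permitted; onsets are limited to one consonant).

5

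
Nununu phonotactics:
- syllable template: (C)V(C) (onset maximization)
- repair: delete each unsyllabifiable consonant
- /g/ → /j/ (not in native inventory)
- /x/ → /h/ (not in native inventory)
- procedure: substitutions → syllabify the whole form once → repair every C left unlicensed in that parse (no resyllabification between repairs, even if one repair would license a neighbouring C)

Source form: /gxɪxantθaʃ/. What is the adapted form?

Substitution: /g/ → /j/, /x/ → /h/, giving /jhɪhantθaʃ/.
The consonants /j/, /t/ cannot be parsed into a legal (C)V(C) syllable (at most one coda consonant is licensed; onsets are limited to one consonant).
Each unlicensed consonant is deleted: /j/, /t/.

hɪhanθaʃ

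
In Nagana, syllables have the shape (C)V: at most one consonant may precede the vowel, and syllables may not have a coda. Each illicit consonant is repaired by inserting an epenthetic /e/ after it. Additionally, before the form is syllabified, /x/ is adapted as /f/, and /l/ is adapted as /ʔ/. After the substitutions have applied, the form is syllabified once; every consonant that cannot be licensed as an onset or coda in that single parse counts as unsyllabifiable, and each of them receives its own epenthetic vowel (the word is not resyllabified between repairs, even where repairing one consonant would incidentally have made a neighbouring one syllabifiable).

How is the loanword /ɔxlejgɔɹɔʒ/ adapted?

ɔfeʔejegɔɹɔʒe

Substitution: /x/ → /f/, /l/ → /ʔ/, giving /ɔfʔejgɔɹɔʒ/.
Under (C)V, the unsyllabifiable consonants are /f/, /j/, /ʒ/ (no codas are permitted; onsets are limited to one consonant).
Each unlicensed consonant becomes the onset of a new syllable: /f/ → /fe/, /j/ → /je/, /ʒ/ → /ʒe/.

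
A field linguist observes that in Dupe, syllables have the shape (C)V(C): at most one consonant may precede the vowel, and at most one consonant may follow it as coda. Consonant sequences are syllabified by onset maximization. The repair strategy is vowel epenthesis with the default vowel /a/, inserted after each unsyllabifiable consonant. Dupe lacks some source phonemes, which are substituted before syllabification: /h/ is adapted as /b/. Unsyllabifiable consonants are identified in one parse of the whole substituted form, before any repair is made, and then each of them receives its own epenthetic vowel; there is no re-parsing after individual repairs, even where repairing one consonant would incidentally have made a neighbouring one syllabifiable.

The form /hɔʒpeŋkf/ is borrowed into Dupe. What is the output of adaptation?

Substitution: /h/ → /b/, giving /bɔʒpeŋkf/.
Under (C)V(C), the unsyllabifiable consonants are /k/, /f/ (at most one coda consonant is licensed; onsets are limited to one consonant).
Epenthesis after each stranded consonant: /k/ → /ka/, /f/ → /fa/.

bɔʒpeŋkafa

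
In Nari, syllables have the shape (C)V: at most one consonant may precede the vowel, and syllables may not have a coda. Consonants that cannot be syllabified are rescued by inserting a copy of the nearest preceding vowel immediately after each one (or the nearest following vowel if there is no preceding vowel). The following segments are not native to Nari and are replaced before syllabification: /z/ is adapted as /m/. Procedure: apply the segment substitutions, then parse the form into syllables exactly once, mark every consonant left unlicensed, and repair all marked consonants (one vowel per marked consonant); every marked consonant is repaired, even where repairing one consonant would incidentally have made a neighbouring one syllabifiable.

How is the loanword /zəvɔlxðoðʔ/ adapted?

məvɔlɔxɔðoðoʔo

Substitution: /z/ → /m/, giving /məvɔlxðoðʔ/.
The consonants /l/, /x/, /ð/, /ʔ/ cannot be parsed into a legal (C)V syllable (no codas are permitted; onsets are limited to one consonant).
Epenthesis after each stranded consonant: /l/ → /lɔ/, /x/ → /xɔ/, /ð/ → /ðo/, /ʔ/ → /ʔo/.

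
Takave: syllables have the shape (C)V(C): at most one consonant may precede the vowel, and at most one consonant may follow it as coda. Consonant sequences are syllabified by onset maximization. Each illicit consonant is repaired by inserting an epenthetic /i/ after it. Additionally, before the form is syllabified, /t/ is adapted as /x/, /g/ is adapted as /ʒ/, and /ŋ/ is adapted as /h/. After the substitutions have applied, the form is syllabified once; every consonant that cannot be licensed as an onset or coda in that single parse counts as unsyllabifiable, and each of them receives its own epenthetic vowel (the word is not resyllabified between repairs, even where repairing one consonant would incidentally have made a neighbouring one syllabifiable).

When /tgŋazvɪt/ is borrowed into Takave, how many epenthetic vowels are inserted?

2

After substitution the input is /xʒhazvɪx/.
The unsyllabifiable consonants are /x/, /ʒ/; each receives one epenthetic vowel.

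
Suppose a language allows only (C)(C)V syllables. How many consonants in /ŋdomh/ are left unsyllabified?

Syllabifying with onset maximization leaves /m/, /h/ stranded (no codas are permitted; onsets may contain at most 2 consonants).

2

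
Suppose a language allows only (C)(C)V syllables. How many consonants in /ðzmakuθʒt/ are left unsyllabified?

The consonants /ð/, /θ/, /ʒ/, /t/ cannot be parsed into a legal (C)(C)V syllable (no codas are permitted; onsets may contain at most 2 consonants).

4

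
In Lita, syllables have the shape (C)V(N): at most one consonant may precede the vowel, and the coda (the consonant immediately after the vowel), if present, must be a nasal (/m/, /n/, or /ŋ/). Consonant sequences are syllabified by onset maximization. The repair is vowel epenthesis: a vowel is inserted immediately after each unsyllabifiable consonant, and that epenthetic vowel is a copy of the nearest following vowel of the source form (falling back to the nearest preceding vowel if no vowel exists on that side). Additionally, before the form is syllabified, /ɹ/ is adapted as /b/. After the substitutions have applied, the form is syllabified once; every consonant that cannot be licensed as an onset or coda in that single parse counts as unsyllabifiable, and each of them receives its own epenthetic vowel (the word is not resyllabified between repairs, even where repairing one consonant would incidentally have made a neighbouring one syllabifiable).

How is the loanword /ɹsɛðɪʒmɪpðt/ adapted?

Substitution: /ɹ/ → /b/, giving /bsɛðɪʒmɪpðt/.
Syllabifying with onset maximization leaves /b/, /ʒ/, /p/, /ð/, /t/ stranded (only a nasal (/m/, /n/, or /ŋ/) is licensed in coda position; onsets are limited to one consonant).
Epenthesis after each stranded consonant: /b/ → /bɛ/, /ʒ/ → /ʒɪ/, /p/ → /pɪ/, /ð/ → /ðɪ/, /t/ → /tɪ/.

bɛsɛðɪʒɪmɪpɪðɪtɪ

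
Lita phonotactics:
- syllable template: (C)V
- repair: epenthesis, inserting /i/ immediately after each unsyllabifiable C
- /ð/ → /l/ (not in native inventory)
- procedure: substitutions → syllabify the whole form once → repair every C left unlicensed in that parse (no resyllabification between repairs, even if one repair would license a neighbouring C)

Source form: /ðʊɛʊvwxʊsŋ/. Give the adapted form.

Substitution: /ð/ → /l/, giving /lʊɛʊvwxʊsŋ/.
Under (C)V, the unsyllabifiable consonants are /v/, /w/, /s/, /ŋ/ (no codas are permitted; onsets are limited to one consonant).
Each unlicensed consonant becomes the onset of a new syllable: /v/ → /vi/, /w/ → /wi/, /s/ → /si/, /ŋ/ → /ŋi/.

lʊɛʊviwixʊsiŋi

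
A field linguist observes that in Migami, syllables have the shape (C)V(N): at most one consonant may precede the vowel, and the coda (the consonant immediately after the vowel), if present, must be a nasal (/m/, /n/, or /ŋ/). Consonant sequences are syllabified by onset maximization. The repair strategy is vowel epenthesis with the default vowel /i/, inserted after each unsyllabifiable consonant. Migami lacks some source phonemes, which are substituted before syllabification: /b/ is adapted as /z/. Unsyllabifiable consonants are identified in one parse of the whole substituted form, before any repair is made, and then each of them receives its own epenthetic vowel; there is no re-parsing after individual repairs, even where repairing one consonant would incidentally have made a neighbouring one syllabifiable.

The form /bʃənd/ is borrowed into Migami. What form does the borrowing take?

ziʃəndi

Substitution: /b/ → /z/, giving /zʃənd/.
The consonants /z/, /d/ cannot be parsed into a legal (C)V(N) syllable (only a nasal (/m/, /n/, or /ŋ/) is licensed in coda position; onsets are limited to one consonant).
Epenthesis after each stranded consonant: /z/ → /zi/, /d/ → /di/.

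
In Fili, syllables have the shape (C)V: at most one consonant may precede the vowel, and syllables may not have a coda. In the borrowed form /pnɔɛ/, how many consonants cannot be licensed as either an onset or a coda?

1

The consonants /p/ cannot be parsed into a legal (C)V syllable (no codas are permitted; onsets are limited to one consonant).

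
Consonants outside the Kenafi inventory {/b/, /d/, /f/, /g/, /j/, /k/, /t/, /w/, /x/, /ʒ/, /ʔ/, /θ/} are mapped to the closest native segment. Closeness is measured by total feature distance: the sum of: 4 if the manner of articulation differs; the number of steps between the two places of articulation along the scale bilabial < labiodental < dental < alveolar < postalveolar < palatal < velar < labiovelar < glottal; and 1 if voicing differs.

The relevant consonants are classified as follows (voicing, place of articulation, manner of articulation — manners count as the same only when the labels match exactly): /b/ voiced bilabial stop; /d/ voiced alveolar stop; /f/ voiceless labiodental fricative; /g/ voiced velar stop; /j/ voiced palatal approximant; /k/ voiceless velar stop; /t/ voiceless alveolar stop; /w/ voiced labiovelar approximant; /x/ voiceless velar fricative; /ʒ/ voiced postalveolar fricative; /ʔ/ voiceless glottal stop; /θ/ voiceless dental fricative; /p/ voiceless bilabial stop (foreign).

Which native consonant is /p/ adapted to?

/b/ is closest: same manner (stop), place distance 0 (bilabial→bilabial), voicing differs (+1); total 1. Next closest is /t/ at distance 3.

b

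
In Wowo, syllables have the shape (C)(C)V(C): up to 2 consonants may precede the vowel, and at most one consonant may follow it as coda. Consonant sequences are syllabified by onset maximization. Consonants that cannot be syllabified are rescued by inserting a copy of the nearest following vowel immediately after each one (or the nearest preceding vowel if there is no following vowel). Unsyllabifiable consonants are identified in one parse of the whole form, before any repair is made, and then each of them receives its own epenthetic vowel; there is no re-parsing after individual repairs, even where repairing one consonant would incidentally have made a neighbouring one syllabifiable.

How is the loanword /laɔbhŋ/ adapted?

Syllabifying with onset maximization leaves /h/, /ŋ/ stranded (at most one coda consonant is licensed; onsets may contain at most 2 consonants).
Epenthesis after each stranded consonant: /h/ → /hɔ/, /ŋ/ → /ŋɔ/.

laɔbhɔŋɔ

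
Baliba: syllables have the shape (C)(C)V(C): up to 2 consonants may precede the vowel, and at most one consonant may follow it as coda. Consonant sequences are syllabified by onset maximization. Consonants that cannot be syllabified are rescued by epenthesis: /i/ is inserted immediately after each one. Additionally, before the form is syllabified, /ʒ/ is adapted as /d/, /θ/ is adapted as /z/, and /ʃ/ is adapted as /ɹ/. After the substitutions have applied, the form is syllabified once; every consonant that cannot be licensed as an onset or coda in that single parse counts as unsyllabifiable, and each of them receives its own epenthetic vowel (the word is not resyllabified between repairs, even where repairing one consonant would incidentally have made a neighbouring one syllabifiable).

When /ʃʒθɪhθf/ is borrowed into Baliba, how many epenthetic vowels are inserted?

After substitution the input is /ɹdzɪhzf/.
The unsyllabifiable consonants are /ɹ/, /z/, /f/; each receives one epenthetic vowel.

3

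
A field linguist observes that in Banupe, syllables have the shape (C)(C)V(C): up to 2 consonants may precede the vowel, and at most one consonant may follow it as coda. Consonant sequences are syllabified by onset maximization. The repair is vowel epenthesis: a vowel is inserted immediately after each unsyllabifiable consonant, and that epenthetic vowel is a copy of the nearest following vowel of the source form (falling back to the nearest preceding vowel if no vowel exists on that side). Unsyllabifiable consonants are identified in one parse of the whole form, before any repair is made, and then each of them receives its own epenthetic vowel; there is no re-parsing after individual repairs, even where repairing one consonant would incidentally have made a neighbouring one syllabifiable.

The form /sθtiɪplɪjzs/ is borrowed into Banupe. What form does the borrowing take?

Under (C)(C)V(C), the unsyllabifiable consonants are /s/, /z/, /s/ (at most one coda consonant is licensed; onsets may contain at most 2 consonants).
Epenthesis after each stranded consonant: /s/ → /si/, /z/ → /zɪ/, /s/ → /sɪ/.

siθtiɪplɪjzɪsɪ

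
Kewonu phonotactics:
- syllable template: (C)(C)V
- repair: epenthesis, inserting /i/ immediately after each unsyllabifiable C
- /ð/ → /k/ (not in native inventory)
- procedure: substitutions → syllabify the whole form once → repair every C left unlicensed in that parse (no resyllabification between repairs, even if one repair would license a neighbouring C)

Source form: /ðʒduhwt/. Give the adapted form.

Substitution: /ð/ → /k/, giving /kʒduhwt/.
Syllabifying with onset maximization leaves /k/, /h/, /w/, /t/ stranded (no codas are permitted; onsets may contain at most 2 consonants).
Each unlicensed consonant becomes the onset of a new syllable: /k/ → /ki/, /h/ → /hi/, /w/ → /wi/, /t/ → /ti/.

kiʒduhiwiti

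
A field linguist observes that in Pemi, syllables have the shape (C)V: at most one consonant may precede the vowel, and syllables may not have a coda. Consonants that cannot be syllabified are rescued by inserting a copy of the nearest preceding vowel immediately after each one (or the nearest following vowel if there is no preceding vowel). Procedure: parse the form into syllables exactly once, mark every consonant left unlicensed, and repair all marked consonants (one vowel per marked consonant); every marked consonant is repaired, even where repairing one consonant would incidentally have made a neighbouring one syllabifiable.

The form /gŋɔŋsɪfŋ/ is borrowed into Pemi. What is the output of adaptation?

gɔŋɔŋɔsɪfɪŋɪ

Syllabifying with onset maximization leaves /g/, /ŋ/, /f/, /ŋ/ stranded (no codas are permitted; onsets are limited to one consonant).
Epenthesis after each stranded consonant: /g/ → /gɔ/, /ŋ/ → /ŋɔ/, /f/ → /fɪ/, /ŋ/ → /ŋɪ/.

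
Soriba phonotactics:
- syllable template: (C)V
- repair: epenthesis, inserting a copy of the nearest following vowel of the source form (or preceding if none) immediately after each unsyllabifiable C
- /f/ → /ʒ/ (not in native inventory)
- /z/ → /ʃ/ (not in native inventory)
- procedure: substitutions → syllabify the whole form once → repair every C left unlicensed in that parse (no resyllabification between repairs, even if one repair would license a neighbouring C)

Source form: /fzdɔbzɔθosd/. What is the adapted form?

ʒɔʃɔdɔbɔʃɔθosodo

Substitution: /f/ → /ʒ/, /z/ → /ʃ/, giving /ʒʃdɔbʃɔθosd/.
The consonants /ʒ/, /ʃ/, /b/, /s/, /d/ cannot be parsed into a legal (C)V syllable (no codas are permitted; onsets are limited to one consonant).
Each unlicensed consonant becomes the onset of a new syllable: /ʒ/ → /ʒɔ/, /ʃ/ → /ʃɔ/, /b/ → /bɔ/, /s/ → /so/, /d/ → /do/.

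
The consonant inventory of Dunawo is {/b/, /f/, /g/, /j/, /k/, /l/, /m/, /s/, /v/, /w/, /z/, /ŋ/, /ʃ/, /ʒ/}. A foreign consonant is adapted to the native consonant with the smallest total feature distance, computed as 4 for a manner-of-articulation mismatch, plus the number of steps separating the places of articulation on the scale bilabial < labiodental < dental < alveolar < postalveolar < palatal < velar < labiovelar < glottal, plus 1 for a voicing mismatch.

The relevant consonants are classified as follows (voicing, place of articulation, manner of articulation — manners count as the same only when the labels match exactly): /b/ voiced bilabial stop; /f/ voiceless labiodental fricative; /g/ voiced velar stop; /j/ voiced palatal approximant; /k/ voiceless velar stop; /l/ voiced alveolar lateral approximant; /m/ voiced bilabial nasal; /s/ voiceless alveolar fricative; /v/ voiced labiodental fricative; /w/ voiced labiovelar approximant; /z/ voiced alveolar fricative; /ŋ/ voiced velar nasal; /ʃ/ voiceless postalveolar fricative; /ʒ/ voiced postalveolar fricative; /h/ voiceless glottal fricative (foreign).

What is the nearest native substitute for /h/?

ʃ

/ʃ/ is closest: same manner (fricative), place distance 4 (glottal→postalveolar), same voicing; total 4. Next closest is /s/ at distance 5.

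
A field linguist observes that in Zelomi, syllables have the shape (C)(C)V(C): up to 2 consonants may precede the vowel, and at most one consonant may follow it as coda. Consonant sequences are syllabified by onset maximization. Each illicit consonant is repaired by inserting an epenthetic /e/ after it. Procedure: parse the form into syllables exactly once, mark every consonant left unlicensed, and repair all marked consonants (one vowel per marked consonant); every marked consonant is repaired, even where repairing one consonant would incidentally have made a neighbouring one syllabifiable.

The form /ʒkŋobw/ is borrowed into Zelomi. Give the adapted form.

Syllabifying with onset maximization leaves /ʒ/, /w/ stranded (at most one coda consonant is licensed; onsets may contain at most 2 consonants).
Each unlicensed consonant becomes the onset of a new syllable: /ʒ/ → /ʒe/, /w/ → /we/.

ʒekŋobwe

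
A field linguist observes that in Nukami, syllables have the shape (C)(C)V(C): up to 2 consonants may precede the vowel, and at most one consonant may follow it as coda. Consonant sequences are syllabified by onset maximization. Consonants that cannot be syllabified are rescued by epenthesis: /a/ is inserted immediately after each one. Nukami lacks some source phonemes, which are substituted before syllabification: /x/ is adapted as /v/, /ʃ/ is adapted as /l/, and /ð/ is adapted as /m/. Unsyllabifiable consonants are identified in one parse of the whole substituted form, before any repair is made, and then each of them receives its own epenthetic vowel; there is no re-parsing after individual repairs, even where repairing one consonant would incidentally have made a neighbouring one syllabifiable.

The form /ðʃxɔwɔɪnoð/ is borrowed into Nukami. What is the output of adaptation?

Substitution: /ð/ → /m/, /ʃ/ → /l/, /x/ → /v/, giving /mlvɔwɔɪnom/.
The consonants /m/ cannot be parsed into a legal (C)(C)V(C) syllable (at most one coda consonant is licensed; onsets may contain at most 2 consonants).
Inserting the epenthetic vowel yields /m/ → /ma/.

malvɔwɔɪnom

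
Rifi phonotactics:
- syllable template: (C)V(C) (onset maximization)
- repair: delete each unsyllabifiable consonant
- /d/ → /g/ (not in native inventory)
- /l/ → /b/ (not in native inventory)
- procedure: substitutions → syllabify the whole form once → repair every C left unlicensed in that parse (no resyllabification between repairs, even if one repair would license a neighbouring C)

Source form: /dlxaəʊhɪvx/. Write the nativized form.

xaəʊhɪv

Substitution: /d/ → /g/, /l/ → /b/, giving /gbxaəʊhɪvx/.
Syllabifying with onset maximization leaves /g/, /b/, /x/ stranded (at most one coda consonant is licensed; onsets are limited to one consonant).
Deleting the stranded consonants removes /g/, /b/, /x/.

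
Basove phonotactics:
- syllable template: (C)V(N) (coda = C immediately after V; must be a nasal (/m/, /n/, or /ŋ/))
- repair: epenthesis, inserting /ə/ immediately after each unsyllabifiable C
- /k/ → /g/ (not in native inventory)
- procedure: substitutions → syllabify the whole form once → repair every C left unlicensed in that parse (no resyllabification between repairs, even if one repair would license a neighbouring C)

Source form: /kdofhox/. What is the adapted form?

Substitution: /k/ → /g/, giving /gdofhox/.
Under (C)V(N), the unsyllabifiable consonants are /g/, /f/, /x/ (only a nasal (/m/, /n/, or /ŋ/) is licensed in coda position; onsets are limited to one consonant).
Inserting the epenthetic vowel yields /g/ → /gə/, /f/ → /fə/, /x/ → /xə/.

gədofəhoxə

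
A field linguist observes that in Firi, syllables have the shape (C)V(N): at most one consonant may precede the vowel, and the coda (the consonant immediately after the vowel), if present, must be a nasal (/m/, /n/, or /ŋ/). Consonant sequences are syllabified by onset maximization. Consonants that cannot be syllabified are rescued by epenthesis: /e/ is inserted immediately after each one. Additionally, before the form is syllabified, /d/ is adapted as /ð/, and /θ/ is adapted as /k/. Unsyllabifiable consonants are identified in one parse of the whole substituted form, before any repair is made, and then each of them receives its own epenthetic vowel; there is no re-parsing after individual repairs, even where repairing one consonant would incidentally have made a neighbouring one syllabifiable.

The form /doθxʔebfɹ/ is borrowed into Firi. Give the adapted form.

ðokexeʔebefeɹe

Substitution: /d/ → /ð/, /θ/ → /k/, giving /ðokxʔebfɹ/.
Under (C)V(N), the unsyllabifiable consonants are /k/, /x/, /b/, /f/, /ɹ/ (only a nasal (/m/, /n/, or /ŋ/) is licensed in coda position; onsets are limited to one consonant).
Epenthesis after each stranded consonant: /k/ → /ke/, /x/ → /xe/, /b/ → /be/, /f/ → /fe/, /ɹ/ → /ɹe/.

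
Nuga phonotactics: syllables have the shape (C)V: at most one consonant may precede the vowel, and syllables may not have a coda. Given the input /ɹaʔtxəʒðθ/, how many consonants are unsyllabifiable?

5

Syllabifying with onset maximization leaves /ʔ/, /t/, /ʒ/, /ð/, /θ/ stranded (no codas are permitted; onsets are limited to one consonant).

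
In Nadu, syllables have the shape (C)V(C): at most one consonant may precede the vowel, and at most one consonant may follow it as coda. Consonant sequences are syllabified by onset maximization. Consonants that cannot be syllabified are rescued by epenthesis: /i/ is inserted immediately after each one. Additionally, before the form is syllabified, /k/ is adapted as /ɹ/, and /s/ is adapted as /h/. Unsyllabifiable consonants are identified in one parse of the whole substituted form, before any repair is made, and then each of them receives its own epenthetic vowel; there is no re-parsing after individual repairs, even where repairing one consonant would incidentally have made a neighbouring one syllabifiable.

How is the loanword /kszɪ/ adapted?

ɹihizɪ

Substitution: /k/ → /ɹ/, /s/ → /h/, giving /ɹhzɪ/.
Syllabifying with onset maximization leaves /ɹ/, /h/ stranded (at most one coda consonant is licensed; onsets are limited to one consonant).
Epenthesis after each stranded consonant: /ɹ/ → /ɹi/, /h/ → /hi/.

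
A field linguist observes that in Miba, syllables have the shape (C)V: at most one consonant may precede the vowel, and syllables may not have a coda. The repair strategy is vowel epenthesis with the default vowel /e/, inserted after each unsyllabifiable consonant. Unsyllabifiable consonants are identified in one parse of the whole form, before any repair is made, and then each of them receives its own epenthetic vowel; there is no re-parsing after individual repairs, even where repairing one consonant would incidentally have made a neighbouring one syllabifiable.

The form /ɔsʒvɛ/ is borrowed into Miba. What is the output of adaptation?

ɔseʒevɛ

Syllabifying with onset maximization leaves /s/, /ʒ/ stranded (no codas are permitted; onsets are limited to one consonant).
Inserting the epenthetic vowel yields /s/ → /se/, /ʒ/ → /ʒe/.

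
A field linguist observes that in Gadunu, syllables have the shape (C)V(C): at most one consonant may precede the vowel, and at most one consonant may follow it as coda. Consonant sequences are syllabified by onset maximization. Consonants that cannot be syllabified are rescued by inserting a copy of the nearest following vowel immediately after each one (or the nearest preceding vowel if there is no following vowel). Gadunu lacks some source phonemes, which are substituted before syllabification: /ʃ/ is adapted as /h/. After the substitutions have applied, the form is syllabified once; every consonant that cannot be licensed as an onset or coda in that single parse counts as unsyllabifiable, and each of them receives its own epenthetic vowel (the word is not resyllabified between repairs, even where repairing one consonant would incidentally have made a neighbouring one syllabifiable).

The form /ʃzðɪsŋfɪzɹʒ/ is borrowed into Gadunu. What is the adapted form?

hɪzɪðɪsŋɪfɪzɹɪʒɪ

Substitution: /ʃ/ → /h/, giving /hzðɪsŋfɪzɹʒ/.
Under (C)V(C), the unsyllabifiable consonants are /h/, /z/, /ŋ/, /ɹ/, /ʒ/ (at most one coda consonant is licensed; onsets are limited to one consonant).
Epenthesis after each stranded consonant: /h/ → /hɪ/, /z/ → /zɪ/, /ŋ/ → /ŋɪ/, /ɹ/ → /ɹɪ/, /ʒ/ → /ʒɪ/.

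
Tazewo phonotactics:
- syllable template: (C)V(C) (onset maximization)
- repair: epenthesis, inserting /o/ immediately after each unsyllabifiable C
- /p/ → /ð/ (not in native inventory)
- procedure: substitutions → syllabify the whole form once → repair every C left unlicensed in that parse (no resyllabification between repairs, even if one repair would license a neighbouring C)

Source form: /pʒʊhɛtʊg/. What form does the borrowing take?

ðoʒʊhɛtʊg

Substitution: /p/ → /ð/, giving /ðʒʊhɛtʊg/.
Under (C)V(C), the unsyllabifiable consonants are /ð/ (at most one coda consonant is licensed; onsets are limited to one consonant).
Each unlicensed consonant becomes the onset of a new syllable: /ð/ → /ðo/.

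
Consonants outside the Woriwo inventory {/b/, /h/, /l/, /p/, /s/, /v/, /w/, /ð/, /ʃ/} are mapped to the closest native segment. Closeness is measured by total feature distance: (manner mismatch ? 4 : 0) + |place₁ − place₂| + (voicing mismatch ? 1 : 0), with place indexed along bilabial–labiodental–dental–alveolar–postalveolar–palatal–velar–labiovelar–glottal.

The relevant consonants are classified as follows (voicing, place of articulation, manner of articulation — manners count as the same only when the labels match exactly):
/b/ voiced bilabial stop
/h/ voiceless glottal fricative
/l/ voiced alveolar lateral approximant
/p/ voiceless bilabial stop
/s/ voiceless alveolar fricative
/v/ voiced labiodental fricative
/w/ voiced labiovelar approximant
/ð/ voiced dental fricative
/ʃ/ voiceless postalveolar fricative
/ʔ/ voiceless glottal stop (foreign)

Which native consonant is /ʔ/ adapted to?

/h/ is closest: manner differs (stop→fricative, +4), place distance 0 (glottal→glottal), same voicing; total 4. Next closest is /w/ at distance 6.

h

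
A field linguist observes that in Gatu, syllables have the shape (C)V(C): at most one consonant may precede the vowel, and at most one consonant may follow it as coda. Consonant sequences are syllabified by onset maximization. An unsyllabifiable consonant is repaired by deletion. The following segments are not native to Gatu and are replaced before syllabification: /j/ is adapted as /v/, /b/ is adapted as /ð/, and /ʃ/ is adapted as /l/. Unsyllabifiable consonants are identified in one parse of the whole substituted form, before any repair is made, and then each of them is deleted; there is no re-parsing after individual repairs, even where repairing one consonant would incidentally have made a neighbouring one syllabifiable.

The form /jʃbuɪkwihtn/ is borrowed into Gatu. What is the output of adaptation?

Substitution: /j/ → /v/, /ʃ/ → /l/, /b/ → /ð/, giving /vlðuɪkwihtn/.
Syllabifying with onset maximization leaves /v/, /l/, /t/, /n/ stranded (at most one coda consonant is licensed; onsets are limited to one consonant).
Each unlicensed consonant is deleted: /v/, /l/, /t/, /n/.

ðuɪkwih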